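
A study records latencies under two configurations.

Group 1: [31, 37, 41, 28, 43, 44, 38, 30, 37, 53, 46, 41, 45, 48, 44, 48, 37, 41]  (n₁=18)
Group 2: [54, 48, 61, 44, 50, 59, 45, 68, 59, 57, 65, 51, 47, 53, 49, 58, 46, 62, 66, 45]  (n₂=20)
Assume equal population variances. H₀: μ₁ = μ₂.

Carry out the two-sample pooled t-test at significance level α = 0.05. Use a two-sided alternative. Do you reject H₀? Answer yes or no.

reject H₀: yes

x̄₁=40.667, s₁=6.642, n₁=18
x̄₂=54.350, s₂=7.638, n₂=20
s_p² = [17·6.642² + 19·7.638²]/36 = 51.6264
SE = √(s_p²·(1/18+1/20)) = 2.3344
t = (40.667−54.350)/2.3344 = -5.8616
df = 36
p-value (two-sided) = 0.00000
At α=0.05: p < α → reject H₀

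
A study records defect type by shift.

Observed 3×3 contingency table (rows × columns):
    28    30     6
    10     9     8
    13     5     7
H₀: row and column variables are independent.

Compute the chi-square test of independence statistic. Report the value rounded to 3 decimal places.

test statistic = 10.309

Row totals [64, 27, 25], col totals [51, 44, 21], n=116
χ² = (28−28.14)²/28.14 + (30−24.28)²/24.28 + (6−11.59)²/11.59 + (10−11.87)²/11.87 + (9−10.24)²/10.24 + (8−4.89)²/4.89 + (13−10.99)²/10.99 + (5−9.48)²/9.48 + (7−4.53)²/4.53 = 10.3091
df = 4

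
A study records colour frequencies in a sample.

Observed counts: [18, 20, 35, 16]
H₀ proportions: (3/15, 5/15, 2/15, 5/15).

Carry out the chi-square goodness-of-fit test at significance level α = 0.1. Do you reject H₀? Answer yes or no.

reject H₀: yes

n = 89; E_i = n·p_i = [17.80, 29.67, 11.87, 29.67]
χ² = (18−17.80)²/17.80 + (20−29.67)²/29.67 + (35−11.87)²/11.87 + (16−29.67)²/29.67 = 54.5449
df = 3
p-value (upper-tail) = 0.00000
At α=0.1: p < α → reject H₀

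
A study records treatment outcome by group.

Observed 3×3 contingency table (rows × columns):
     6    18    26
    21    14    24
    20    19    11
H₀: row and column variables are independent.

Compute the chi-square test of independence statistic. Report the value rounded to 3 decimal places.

Row totals [50, 59, 50], col totals [47, 51, 61], n=159
χ² = (6−14.78)²/14.78 + (18−16.04)²/16.04 + (26−19.18)²/19.18 + (21−17.44)²/17.44 + (14−18.92)²/18.92 + (24−22.64)²/22.64 + (20−14.78)²/14.78 + (19−16.04)²/16.04 + (11−19.18)²/19.18 = 15.8502
df = 4

test statistic = 15.850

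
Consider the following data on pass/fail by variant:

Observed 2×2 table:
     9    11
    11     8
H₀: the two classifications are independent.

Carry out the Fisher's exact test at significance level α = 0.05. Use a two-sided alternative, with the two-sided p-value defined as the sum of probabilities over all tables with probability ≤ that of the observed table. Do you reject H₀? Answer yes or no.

reject H₀: no

Margins: r₁=20, r₂=19, c₁=20, c₂=19, n=39
p_obs = C(20,9)·C(19,11)/C(39,20); sum pmf over tables with pmf ≤ p_obs
p-value (two-sided) = 0.52725
At α=0.05: p ≥ α → fail to reject H₀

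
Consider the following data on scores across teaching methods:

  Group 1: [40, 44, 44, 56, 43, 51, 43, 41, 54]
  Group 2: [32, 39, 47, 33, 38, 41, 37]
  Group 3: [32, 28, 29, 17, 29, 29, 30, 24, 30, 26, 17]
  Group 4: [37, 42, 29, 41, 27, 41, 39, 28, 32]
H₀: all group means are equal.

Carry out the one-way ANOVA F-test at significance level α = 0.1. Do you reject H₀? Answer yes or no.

reject H₀: yes

Group means [46.22, 38.14, 26.45, 35.11], grand mean 35.833
SSB = Σnᵢ(x̄ᵢ−x̄)² = 1980.971; SSW = ΣΣ(x−x̄ᵢ)² = 990.029
MSB = 1980.971/3 = 660.3237; MSW = 990.029/32 = 30.9384
F = MSB/MSW = 21.3432
df = (3, 32)
p-value (upper-tail) = 0.00000
At α=0.1: p < α → reject H₀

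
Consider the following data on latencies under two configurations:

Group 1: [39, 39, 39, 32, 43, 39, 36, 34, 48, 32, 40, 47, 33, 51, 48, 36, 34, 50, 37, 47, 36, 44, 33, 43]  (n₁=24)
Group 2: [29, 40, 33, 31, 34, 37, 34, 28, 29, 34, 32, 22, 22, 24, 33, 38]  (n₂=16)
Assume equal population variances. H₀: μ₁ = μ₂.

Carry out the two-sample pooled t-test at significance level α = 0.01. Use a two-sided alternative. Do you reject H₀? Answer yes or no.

x̄₁=40.000, s₁=6.043, n₁=24
x̄₂=31.250, s₂=5.348, n₂=16
s_p² = [23·6.043² + 15·5.348²]/38 = 33.3947
SE = √(s_p²·(1/24+1/16)) = 1.8651
t = (40.000−31.250)/1.8651 = 4.6914
df = 38
p-value (two-sided) = 0.00003
At α=0.01: p < α → reject H₀

reject H₀: yes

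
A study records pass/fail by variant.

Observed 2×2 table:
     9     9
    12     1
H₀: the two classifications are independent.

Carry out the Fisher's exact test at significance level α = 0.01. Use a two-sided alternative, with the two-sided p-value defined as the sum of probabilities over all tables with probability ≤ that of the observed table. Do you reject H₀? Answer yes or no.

reject H₀: no

Margins: r₁=18, r₂=13, c₁=21, c₂=10, n=31
p_obs = C(18,9)·C(13,12)/C(31,21); sum pmf over tables with pmf ≤ p_obs
p-value (two-sided) = 0.01997
At α=0.01: p ≥ α → fail to reject H₀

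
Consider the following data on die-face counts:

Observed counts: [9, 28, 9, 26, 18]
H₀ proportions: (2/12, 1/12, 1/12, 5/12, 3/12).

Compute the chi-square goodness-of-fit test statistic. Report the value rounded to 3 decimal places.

test statistic = 63.160

n = 90; E_i = n·p_i = [15.00, 7.50, 7.50, 37.50, 22.50]
χ² = (9−15.00)²/15.00 + (28−7.50)²/7.50 + (9−7.50)²/7.50 + (26−37.50)²/37.50 + (18−22.50)²/22.50 = 63.1600
df = 4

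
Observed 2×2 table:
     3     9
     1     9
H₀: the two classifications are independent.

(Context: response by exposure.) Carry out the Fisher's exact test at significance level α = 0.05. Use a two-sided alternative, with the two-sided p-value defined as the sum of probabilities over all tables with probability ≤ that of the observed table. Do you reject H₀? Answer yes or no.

Margins: r₁=12, r₂=10, c₁=4, c₂=18, n=22
p_obs = C(12,3)·C(10,1)/C(22,4); sum pmf over tables with pmf ≤ p_obs
p-value (two-sided) = 0.59398
At α=0.05: p ≥ α → fail to reject H₀

reject H₀: no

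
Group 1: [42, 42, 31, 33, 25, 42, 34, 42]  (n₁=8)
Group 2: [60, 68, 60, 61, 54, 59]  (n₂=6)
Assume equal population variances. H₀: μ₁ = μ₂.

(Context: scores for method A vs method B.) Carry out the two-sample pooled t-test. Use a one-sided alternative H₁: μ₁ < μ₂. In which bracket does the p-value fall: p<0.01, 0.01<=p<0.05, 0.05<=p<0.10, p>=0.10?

x̄₁=36.375, s₁=6.567, n₁=8
x̄₂=60.333, s₂=4.502, n₂=6
s_p² = [7·6.567² + 5·4.502²]/12 = 33.6007
SE = √(s_p²·(1/8+1/6)) = 3.1305
t = (36.375−60.333)/3.1305 = -7.6531
df = 12
p-value (one-sided, H₁ less) = 0.00000
→ bracket: p<0.01

p-value bracket: p<0.01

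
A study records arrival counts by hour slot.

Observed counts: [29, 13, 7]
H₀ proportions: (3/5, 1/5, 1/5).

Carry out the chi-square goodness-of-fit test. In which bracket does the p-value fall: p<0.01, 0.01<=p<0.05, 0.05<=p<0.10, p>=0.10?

p-value bracket: p>=0.10

n = 49; E_i = n·p_i = [29.40, 9.80, 9.80]
χ² = (29−29.40)²/29.40 + (13−9.80)²/9.80 + (7−9.80)²/9.80 = 1.8503
df = 2
p-value (upper-tail) = 0.39646
→ bracket: p>=0.10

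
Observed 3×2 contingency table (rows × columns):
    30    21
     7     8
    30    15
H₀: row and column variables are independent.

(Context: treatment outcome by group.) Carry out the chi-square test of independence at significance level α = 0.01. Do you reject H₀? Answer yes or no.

reject H₀: no

Row totals [51, 15, 45], col totals [67, 44], n=111
χ² = (30−30.78)²/30.78 + (21−20.22)²/20.22 + (7−9.05)²/9.05 + (8−5.95)²/5.95 + (30−27.16)²/27.16 + (15−17.84)²/17.84 = 1.9739
df = 2
p-value (upper-tail) = 0.37271
At α=0.01: p ≥ α → fail to reject H₀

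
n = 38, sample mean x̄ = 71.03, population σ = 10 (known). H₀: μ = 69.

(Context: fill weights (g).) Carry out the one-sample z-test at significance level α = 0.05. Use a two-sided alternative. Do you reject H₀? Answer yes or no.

reject H₀: no

SE = σ/√n = 10/√38 = 1.6222
z = (x̄−μ₀)/SE = (71.03−69)/1.6222 = 1.2514
p-value (two-sided) = 0.21080
At α=0.05: p ≥ α → fail to reject H₀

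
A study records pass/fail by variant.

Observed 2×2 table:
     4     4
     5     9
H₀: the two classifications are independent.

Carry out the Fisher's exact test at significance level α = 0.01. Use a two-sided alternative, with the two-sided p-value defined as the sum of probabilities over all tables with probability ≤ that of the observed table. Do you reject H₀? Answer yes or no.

reject H₀: no

Margins: r₁=8, r₂=14, c₁=9, c₂=13, n=22
p_obs = C(8,4)·C(14,5)/C(22,9); sum pmf over tables with pmf ≤ p_obs
p-value (two-sided) = 0.66192
At α=0.01: p ≥ α → fail to reject H₀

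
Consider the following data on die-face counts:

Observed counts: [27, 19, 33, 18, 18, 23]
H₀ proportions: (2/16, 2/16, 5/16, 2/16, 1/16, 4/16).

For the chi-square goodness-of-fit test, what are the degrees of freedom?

df = k − 1 = 6 − 1 = 5

degrees of freedom = 5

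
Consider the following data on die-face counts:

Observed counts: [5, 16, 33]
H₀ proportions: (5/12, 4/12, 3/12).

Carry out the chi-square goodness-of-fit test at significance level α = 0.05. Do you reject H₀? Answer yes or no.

n = 54; E_i = n·p_i = [22.50, 18.00, 13.50]
χ² = (5−22.50)²/22.50 + (16−18.00)²/18.00 + (33−13.50)²/13.50 = 42.0000
df = 2
p-value (upper-tail) = 0.00000
At α=0.05: p < α → reject H₀

reject H₀: yes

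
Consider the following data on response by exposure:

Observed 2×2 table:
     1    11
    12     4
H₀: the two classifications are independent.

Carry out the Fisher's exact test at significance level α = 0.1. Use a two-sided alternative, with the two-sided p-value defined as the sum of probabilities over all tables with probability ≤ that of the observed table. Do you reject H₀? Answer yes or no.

reject H₀: yes

Margins: r₁=12, r₂=16, c₁=13, c₂=15, n=28
p_obs = C(12,1)·C(16,12)/C(28,13); sum pmf over tables with pmf ≤ p_obs
p-value (two-sided) = 0.00064
At α=0.1: p < α → reject H₀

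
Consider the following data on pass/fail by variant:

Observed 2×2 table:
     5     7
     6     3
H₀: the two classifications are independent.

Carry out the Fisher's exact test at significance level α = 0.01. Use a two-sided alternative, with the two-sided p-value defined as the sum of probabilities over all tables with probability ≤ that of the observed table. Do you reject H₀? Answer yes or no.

Margins: r₁=12, r₂=9, c₁=11, c₂=10, n=21
p_obs = C(12,5)·C(9,6)/C(21,11); sum pmf over tables with pmf ≤ p_obs
p-value (two-sided) = 0.38700
At α=0.01: p ≥ α → fail to reject H₀

reject H₀: no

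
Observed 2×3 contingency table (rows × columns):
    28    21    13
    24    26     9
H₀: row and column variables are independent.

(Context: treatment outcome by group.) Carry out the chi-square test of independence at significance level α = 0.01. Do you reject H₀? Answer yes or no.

Row totals [62, 59], col totals [52, 47, 22], n=121
χ² = (28−26.64)²/26.64 + (21−24.08)²/24.08 + (13−11.27)²/11.27 + (24−25.36)²/25.36 + (26−22.92)²/22.92 + (9−10.73)²/10.73 = 1.4934
df = 2
p-value (upper-tail) = 0.47392
At α=0.01: p ≥ α → fail to reject H₀

reject H₀: no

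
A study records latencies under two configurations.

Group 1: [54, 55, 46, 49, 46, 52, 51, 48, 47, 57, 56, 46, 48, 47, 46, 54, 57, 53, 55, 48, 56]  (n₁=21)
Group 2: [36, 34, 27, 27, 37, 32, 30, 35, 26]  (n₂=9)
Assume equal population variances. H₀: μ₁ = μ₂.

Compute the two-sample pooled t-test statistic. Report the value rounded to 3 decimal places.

test statistic = 11.760

x̄₁=51.000, s₁=4.123, n₁=21
x̄₂=31.556, s₂=4.216, n₂=9
s_p² = [20·4.123² + 8·4.216²]/28 = 17.2222
SE = √(s_p²·(1/21+1/9)) = 1.6534
t = (51.000−31.556)/1.6534 = 11.7604
df = 28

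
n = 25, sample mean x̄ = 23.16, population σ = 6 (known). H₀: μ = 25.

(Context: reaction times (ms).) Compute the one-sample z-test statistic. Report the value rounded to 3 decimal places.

test statistic = -1.533

SE = σ/√n = 6/√25 = 1.2000
z = (x̄−μ₀)/SE = (23.16−25)/1.2000 = -1.5333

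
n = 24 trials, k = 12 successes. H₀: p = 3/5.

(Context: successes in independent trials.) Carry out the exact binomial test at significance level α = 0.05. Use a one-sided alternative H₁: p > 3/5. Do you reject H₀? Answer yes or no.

reject H₀: no

Exact binomial: n=24, k=12, p₀=3/5=0.6000
P(X≥12) from Σ C(n,i)·p₀^i·(1−p₀)^(n−i)
p-value (one-sided, H₁ greater) = 0.88573
At α=0.05: p ≥ α → fail to reject H₀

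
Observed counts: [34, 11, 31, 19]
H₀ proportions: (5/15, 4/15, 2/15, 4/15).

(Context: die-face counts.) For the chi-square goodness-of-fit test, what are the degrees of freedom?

degrees of freedom = 3

df = k − 1 = 4 − 1 = 3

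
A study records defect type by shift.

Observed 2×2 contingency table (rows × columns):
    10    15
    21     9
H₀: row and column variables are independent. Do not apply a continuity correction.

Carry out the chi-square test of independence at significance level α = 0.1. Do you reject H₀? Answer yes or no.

reject H₀: yes

Row totals [25, 30], col totals [31, 24], n=55
χ² = (10−14.09)²/14.09 + (15−10.91)²/10.91 + (21−16.91)²/16.91 + (9−13.09)²/13.09 = 4.9899
df = 1
p-value (upper-tail) = 0.02550
At α=0.1: p < α → reject H₀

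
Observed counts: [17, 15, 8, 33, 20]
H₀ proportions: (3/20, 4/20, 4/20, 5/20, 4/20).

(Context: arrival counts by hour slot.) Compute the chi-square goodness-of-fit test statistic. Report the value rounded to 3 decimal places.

n = 93; E_i = n·p_i = [13.95, 18.60, 18.60, 23.25, 18.60]
χ² = (17−13.95)²/13.95 + (15−18.60)²/18.60 + (8−18.60)²/18.60 + (33−23.25)²/23.25 + (20−18.60)²/18.60 = 11.5986
df = 4

test statistic = 11.599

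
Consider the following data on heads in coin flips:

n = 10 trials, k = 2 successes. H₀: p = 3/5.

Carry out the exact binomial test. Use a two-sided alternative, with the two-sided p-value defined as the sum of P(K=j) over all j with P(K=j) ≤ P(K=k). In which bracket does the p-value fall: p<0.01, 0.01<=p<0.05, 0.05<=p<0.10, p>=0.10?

p-value bracket: 0.01<=p<0.05

Exact binomial: n=10, k=2, p₀=3/5=0.6000
P(X=j) = C(n,j)·p₀^j·(1−p₀)^(n−j); p = Σ P(X=j) over j with P(X=j) ≤ P(X=2)
p-value (two-sided) = 0.01834
→ bracket: 0.01<=p<0.05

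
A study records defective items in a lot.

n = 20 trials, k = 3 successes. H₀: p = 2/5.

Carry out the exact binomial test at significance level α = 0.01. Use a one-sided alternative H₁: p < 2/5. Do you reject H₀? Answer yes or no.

reject H₀: no

Exact binomial: n=20, k=3, p₀=2/5=0.4000
P(X≤3) from Σ C(n,i)·p₀^i·(1−p₀)^(n−i)
p-value (one-sided, H₁ less) = 0.01596
At α=0.01: p ≥ α → fail to reject H₀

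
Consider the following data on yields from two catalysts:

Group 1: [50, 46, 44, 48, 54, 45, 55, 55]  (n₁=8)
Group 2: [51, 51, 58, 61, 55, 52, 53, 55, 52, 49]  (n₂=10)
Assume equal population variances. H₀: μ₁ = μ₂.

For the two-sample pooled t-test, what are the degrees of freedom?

df = n₁ + n₂ − 2 = 8 + 10 − 2 = 16

degrees of freedom = 16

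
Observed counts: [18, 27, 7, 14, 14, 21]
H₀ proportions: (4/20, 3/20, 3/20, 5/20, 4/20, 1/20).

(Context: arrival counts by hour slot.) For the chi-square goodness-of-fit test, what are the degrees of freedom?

df = k − 1 = 6 − 1 = 5

degrees of freedom = 5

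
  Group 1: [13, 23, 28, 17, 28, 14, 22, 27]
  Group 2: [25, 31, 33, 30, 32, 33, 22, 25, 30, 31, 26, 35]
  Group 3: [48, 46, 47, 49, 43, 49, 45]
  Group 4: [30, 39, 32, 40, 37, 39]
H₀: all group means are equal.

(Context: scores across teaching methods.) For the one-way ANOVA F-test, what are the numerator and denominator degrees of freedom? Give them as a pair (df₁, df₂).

k = 4 groups, N = 33 total
df = (k−1, N−k) = (4−1, 33−4) = (3, 29)

degrees of freedom = [3, 29]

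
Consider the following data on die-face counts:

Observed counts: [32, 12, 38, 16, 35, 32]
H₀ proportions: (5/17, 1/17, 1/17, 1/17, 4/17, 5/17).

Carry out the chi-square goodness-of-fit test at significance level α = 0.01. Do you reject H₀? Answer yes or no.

n = 165; E_i = n·p_i = [48.53, 9.71, 9.71, 9.71, 38.82, 48.53]
χ² = (32−48.53)²/48.53 + (12−9.71)²/9.71 + (38−9.71)²/9.71 + (16−9.71)²/9.71 + (35−38.82)²/38.82 + (32−48.53)²/48.53 = 98.7421
df = 5
p-value (upper-tail) = 0.00000
At α=0.01: p < α → reject H₀

reject H₀: yes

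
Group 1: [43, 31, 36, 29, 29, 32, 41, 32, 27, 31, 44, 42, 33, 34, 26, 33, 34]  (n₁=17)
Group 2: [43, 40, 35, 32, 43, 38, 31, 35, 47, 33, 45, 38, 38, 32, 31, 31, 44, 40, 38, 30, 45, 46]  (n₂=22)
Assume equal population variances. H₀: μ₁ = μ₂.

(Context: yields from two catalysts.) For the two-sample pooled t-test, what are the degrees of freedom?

degrees of freedom = 37

df = n₁ + n₂ − 2 = 17 + 22 − 2 = 37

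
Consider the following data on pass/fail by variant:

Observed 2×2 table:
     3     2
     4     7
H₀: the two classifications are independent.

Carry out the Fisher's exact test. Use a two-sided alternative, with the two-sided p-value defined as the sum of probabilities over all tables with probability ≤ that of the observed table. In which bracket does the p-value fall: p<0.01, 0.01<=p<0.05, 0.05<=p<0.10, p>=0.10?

p-value bracket: p>=0.10

Margins: r₁=5, r₂=11, c₁=7, c₂=9, n=16
p_obs = C(5,3)·C(11,4)/C(16,7); sum pmf over tables with pmf ≤ p_obs
p-value (two-sided) = 0.59615
→ bracket: p>=0.10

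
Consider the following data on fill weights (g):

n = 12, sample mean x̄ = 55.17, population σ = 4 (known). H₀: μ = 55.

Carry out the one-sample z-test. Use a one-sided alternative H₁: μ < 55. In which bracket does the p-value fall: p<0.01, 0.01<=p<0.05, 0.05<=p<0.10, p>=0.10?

p-value bracket: p>=0.10

SE = σ/√n = 4/√12 = 1.1547
z = (x̄−μ₀)/SE = (55.17−55)/1.1547 = 0.1472
p-value (one-sided, H₁ less) = 0.55852
→ bracket: p>=0.10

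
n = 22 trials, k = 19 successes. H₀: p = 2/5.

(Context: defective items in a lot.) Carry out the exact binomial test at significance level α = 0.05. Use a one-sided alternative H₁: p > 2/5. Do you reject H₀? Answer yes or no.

reject H₀: yes

Exact binomial: n=22, k=19, p₀=2/5=0.4000
P(X≥19) from Σ C(n,i)·p₀^i·(1−p₀)^(n−i)
p-value (one-sided, H₁ greater) = 0.00001
At α=0.05: p < α → reject H₀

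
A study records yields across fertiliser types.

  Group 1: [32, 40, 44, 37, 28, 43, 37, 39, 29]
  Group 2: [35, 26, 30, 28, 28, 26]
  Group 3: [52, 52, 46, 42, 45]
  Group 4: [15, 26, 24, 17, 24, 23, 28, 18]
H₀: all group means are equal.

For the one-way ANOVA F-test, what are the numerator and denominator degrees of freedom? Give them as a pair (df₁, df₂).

degrees of freedom = [3, 24]

k = 4 groups, N = 28 total
df = (k−1, N−k) = (4−1, 28−4) = (3, 24)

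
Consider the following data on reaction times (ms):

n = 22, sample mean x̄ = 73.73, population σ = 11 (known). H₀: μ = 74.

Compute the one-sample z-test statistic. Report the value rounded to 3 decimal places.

test statistic = -0.115

SE = σ/√n = 11/√22 = 2.3452
z = (x̄−μ₀)/SE = (73.73−74)/2.3452 = -0.1151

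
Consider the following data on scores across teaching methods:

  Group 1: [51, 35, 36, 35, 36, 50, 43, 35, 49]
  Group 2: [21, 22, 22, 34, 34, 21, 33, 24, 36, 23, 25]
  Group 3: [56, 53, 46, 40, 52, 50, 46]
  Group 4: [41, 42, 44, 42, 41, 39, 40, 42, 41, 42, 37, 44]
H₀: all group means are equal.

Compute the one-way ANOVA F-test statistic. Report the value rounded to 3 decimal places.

Group means [41.11, 26.82, 49.00, 41.25], grand mean 38.538
SSB = Σnᵢ(x̄ᵢ−x̄)² = 2424.917; SSW = ΣΣ(x−x̄ᵢ)² = 988.775
MSB = 2424.917/3 = 808.3057; MSW = 988.775/35 = 28.2507
F = MSB/MSW = 28.6119
df = (3, 35)

test statistic = 28.612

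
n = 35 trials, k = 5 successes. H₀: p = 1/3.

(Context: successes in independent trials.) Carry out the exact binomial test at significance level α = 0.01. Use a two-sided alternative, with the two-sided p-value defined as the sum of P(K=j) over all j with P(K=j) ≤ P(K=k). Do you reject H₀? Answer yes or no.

reject H₀: no

Exact binomial: n=35, k=5, p₀=1/3=0.3333
P(X=j) = C(n,j)·p₀^j·(1−p₀)^(n−j); p = Σ P(X=j) over j with P(X=j) ≤ P(X=5)
p-value (two-sided) = 0.01843
At α=0.01: p ≥ α → fail to reject H₀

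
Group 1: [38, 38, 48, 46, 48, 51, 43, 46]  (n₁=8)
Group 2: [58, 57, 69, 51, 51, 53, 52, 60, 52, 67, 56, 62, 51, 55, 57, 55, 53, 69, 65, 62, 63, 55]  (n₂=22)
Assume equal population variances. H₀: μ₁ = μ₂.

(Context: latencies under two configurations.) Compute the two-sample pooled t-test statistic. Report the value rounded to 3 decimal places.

x̄₁=44.750, s₁=4.743, n₁=8
x̄₂=57.864, s₂=5.914, n₂=22
s_p² = [7·4.743² + 21·5.914²]/28 = 31.8604
SE = √(s_p²·(1/8+1/22)) = 2.3304
t = (44.750−57.864)/2.3304 = -5.6272
df = 28

test statistic = -5.627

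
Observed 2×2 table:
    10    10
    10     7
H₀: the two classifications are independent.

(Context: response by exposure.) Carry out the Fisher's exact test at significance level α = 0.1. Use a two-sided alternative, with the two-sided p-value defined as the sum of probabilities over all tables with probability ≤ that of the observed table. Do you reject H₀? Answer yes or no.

Margins: r₁=20, r₂=17, c₁=20, c₂=17, n=37
p_obs = C(20,10)·C(17,10)/C(37,20); sum pmf over tables with pmf ≤ p_obs
p-value (two-sided) = 0.74329
At α=0.1: p ≥ α → fail to reject H₀

reject H₀: no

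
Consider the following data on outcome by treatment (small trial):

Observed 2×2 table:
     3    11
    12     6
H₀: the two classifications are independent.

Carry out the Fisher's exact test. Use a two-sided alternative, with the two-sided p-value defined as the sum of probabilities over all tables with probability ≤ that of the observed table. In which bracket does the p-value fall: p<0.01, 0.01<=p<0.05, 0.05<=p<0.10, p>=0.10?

Margins: r₁=14, r₂=18, c₁=15, c₂=17, n=32
p_obs = C(14,3)·C(18,12)/C(32,15); sum pmf over tables with pmf ≤ p_obs
p-value (two-sided) = 0.01550
→ bracket: 0.01<=p<0.05

p-value bracket: 0.01<=p<0.05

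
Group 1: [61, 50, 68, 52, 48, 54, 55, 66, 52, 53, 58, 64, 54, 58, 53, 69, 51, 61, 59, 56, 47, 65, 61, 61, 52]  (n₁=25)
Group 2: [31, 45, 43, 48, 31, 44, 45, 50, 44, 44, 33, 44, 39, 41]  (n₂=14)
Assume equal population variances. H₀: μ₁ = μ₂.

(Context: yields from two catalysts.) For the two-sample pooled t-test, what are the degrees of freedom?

df = n₁ + n₂ − 2 = 25 + 14 − 2 = 37

degrees of freedom = 37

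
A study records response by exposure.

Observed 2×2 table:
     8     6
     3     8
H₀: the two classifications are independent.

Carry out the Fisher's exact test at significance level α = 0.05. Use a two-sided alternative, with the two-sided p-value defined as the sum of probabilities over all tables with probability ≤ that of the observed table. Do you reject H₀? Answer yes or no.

reject H₀: no

Margins: r₁=14, r₂=11, c₁=11, c₂=14, n=25
p_obs = C(14,8)·C(11,3)/C(25,11); sum pmf over tables with pmf ≤ p_obs
p-value (two-sided) = 0.22716
At α=0.05: p ≥ α → fail to reject H₀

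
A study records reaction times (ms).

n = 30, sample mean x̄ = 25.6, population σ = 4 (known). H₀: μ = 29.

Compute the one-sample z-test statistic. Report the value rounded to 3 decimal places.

SE = σ/√n = 4/√30 = 0.7303
z = (x̄−μ₀)/SE = (25.6−29)/0.7303 = -4.6556

test statistic = -4.656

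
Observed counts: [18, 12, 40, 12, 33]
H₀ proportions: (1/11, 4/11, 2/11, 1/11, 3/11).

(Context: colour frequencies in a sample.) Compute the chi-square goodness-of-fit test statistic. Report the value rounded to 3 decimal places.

test statistic = 44.452

n = 115; E_i = n·p_i = [10.45, 41.82, 20.91, 10.45, 31.36]
χ² = (18−10.45)²/10.45 + (12−41.82)²/41.82 + (40−20.91)²/20.91 + (12−10.45)²/10.45 + (33−31.36)²/31.36 = 44.4522
df = 4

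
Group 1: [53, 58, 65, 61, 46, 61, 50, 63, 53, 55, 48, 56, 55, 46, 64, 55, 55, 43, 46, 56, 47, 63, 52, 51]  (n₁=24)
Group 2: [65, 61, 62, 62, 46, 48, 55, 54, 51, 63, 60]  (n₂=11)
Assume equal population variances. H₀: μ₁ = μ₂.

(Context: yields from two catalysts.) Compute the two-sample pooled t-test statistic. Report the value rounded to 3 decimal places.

x̄₁=54.250, s₁=6.381, n₁=24
x̄₂=57.000, s₂=6.527, n₂=11
s_p² = [23·6.381² + 10·6.527²]/33 = 41.2879
SE = √(s_p²·(1/24+1/11)) = 2.3396
t = (54.250−57.000)/2.3396 = -1.1754
df = 33

test statistic = -1.175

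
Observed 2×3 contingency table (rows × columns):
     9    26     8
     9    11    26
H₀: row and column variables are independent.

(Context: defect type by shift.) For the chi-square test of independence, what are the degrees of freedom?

degrees of freedom = 2

df = (r−1)(c−1) = (2−1)·(3−1) = 2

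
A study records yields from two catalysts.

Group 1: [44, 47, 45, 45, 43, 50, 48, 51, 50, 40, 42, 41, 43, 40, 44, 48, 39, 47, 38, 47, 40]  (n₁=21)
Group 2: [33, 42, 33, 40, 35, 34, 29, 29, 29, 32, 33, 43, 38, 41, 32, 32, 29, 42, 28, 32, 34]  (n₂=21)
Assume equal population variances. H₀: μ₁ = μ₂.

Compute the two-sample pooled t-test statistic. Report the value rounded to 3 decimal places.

x̄₁=44.381, s₁=3.892, n₁=21
x̄₂=34.286, s₂=4.818, n₂=21
s_p² = [20·3.892² + 20·4.818²]/40 = 19.1810
SE = √(s_p²·(1/21+1/21)) = 1.3516
t = (44.381−34.286)/1.3516 = 7.4692
df = 40

test statistic = 7.469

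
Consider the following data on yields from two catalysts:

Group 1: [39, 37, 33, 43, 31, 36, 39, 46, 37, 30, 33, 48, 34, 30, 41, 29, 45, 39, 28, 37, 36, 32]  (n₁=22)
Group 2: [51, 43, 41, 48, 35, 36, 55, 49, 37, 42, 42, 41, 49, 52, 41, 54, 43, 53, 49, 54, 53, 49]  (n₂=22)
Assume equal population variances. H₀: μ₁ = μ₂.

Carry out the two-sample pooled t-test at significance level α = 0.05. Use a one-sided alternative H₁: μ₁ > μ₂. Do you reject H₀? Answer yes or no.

x̄₁=36.500, s₁=5.655, n₁=22
x̄₂=46.227, s₂=6.301, n₂=22
s_p² = [21·5.655² + 21·6.301²]/42 = 35.8420
SE = √(s_p²·(1/22+1/22)) = 1.8051
t = (36.500−46.227)/1.8051 = -5.3888
df = 42
p-value (one-sided, H₁ greater) = 1.00000
At α=0.05: p ≥ α → fail to reject H₀

reject H₀: no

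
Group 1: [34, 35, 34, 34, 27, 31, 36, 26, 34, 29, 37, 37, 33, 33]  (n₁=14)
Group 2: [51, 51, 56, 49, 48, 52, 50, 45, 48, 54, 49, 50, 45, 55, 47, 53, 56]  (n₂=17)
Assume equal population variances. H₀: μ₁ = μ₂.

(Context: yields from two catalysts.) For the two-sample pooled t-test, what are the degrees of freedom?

df = n₁ + n₂ − 2 = 14 + 17 − 2 = 29

degrees of freedom = 29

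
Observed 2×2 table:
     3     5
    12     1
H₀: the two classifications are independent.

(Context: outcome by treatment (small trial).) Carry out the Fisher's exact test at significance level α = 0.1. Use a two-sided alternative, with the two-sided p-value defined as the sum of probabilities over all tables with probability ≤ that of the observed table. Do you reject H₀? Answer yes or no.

Margins: r₁=8, r₂=13, c₁=15, c₂=6, n=21
p_obs = C(8,3)·C(13,12)/C(21,15); sum pmf over tables with pmf ≤ p_obs
p-value (two-sided) = 0.01393
At α=0.1: p < α → reject H₀

reject H₀: yes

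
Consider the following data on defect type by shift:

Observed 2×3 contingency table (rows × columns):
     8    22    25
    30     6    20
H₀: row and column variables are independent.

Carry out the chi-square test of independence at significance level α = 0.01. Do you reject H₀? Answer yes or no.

Row totals [55, 56], col totals [38, 28, 45], n=111
χ² = (8−18.83)²/18.83 + (22−13.87)²/13.87 + (25−22.30)²/22.30 + (30−19.17)²/19.17 + (6−14.13)²/14.13 + (20−22.70)²/22.70 = 22.4281
df = 2
p-value (upper-tail) = 0.00001
At α=0.01: p < α → reject H₀

reject H₀: yes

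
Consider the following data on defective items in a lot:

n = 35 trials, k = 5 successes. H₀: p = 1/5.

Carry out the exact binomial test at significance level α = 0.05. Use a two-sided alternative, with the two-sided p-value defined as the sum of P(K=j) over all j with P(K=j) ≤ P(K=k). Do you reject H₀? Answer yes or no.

Exact binomial: n=35, k=5, p₀=1/5=0.2000
P(X=j) = C(n,j)·p₀^j·(1−p₀)^(n−j); p = Σ P(X=j) over j with P(X=j) ≤ P(X=5)
p-value (two-sided) = 0.52708
At α=0.05: p ≥ α → fail to reject H₀

reject H₀: no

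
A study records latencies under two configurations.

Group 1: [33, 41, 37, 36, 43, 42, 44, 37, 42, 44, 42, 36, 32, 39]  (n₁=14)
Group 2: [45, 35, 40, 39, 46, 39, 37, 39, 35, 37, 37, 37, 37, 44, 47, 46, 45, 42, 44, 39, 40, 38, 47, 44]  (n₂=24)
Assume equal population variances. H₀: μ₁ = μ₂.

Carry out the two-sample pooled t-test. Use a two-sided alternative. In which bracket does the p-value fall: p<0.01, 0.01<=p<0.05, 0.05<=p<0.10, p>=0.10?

p-value bracket: p>=0.10

x̄₁=39.143, s₁=3.997, n₁=14
x̄₂=40.792, s₂=3.956, n₂=24
s_p² = [13·3.997² + 23·3.956²]/36 = 15.7687
SE = √(s_p²·(1/14+1/24)) = 1.3354
t = (39.143−40.792)/1.3354 = -1.2347
df = 36
p-value (two-sided) = 0.22495
→ bracket: p>=0.10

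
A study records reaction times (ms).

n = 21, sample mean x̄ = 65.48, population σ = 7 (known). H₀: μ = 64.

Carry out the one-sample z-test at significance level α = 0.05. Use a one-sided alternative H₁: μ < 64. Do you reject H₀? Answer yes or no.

reject H₀: no

SE = σ/√n = 7/√21 = 1.5275
z = (x̄−μ₀)/SE = (65.48−64)/1.5275 = 0.9689
p-value (one-sided, H₁ less) = 0.83370
At α=0.05: p ≥ α → fail to reject H₀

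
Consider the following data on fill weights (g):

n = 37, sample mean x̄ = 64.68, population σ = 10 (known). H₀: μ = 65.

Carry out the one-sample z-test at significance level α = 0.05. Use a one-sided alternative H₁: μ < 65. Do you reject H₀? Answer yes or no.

SE = σ/√n = 10/√37 = 1.6440
z = (x̄−μ₀)/SE = (64.68−65)/1.6440 = -0.1946
p-value (one-sided, H₁ less) = 0.42283
At α=0.05: p ≥ α → fail to reject H₀

reject H₀: no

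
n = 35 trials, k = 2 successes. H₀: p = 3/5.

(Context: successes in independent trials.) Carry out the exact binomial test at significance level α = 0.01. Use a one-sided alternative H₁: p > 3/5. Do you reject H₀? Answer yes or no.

Exact binomial: n=35, k=2, p₀=3/5=0.6000
P(X≥2) from Σ C(n,i)·p₀^i·(1−p₀)^(n−i)
p-value (one-sided, H₁ greater) = 1.00000
At α=0.01: p ≥ α → fail to reject H₀

reject H₀: no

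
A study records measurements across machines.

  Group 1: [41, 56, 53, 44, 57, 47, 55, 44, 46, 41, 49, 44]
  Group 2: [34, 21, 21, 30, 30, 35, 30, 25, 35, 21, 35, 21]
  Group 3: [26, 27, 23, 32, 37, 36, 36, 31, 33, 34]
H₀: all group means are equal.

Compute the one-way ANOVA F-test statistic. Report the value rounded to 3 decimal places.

test statistic = 42.846

Group means [48.08, 28.17, 31.50], grand mean 36.176
SSB = Σnᵢ(x̄ᵢ−x̄)² = 2689.858; SSW = ΣΣ(x−x̄ᵢ)² = 973.083
MSB = 2689.858/2 = 1344.9289; MSW = 973.083/31 = 31.3898
F = MSB/MSW = 42.8461
df = (2, 31)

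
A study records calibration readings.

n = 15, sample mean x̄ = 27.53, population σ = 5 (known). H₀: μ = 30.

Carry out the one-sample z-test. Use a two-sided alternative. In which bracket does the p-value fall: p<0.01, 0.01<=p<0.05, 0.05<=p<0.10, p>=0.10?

SE = σ/√n = 5/√15 = 1.2910
z = (x̄−μ₀)/SE = (27.53−30)/1.2910 = -1.9133
p-value (two-sided) = 0.05572
→ bracket: 0.05<=p<0.10

p-value bracket: 0.05<=p<0.10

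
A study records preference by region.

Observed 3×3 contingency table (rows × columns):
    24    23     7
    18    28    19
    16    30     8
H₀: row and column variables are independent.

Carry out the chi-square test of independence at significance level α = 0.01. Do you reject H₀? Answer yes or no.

Row totals [54, 65, 54], col totals [58, 81, 34], n=173
χ² = (24−18.10)²/18.10 + (23−25.28)²/25.28 + (7−10.61)²/10.61 + (18−21.79)²/21.79 + (28−30.43)²/30.43 + (19−12.77)²/12.77 + (16−18.10)²/18.10 + (30−25.28)²/25.28 + (8−10.61)²/10.61 = 9.0121
df = 4
p-value (upper-tail) = 0.06080
At α=0.01: p ≥ α → fail to reject H₀

reject H₀: no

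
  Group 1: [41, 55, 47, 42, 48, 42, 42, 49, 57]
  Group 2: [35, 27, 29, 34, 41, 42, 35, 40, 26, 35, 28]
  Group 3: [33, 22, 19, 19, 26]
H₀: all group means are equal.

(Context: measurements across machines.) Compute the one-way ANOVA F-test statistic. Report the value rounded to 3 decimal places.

Group means [47.00, 33.82, 23.80], grand mean 36.560
SSB = Σnᵢ(x̄ᵢ−x̄)² = 1877.724; SSW = ΣΣ(x−x̄ᵢ)² = 744.436
MSB = 1877.724/2 = 938.8618; MSW = 744.436/22 = 33.8380
F = MSB/MSW = 27.7458
df = (2, 22)

test statistic = 27.746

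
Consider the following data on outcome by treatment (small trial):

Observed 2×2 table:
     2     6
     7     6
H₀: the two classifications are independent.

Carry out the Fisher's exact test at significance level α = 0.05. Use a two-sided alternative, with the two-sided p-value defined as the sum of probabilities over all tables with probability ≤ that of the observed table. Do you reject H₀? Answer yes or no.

Margins: r₁=8, r₂=13, c₁=9, c₂=12, n=21
p_obs = C(8,2)·C(13,7)/C(21,9); sum pmf over tables with pmf ≤ p_obs
p-value (two-sided) = 0.36656
At α=0.05: p ≥ α → fail to reject H₀

reject H₀: no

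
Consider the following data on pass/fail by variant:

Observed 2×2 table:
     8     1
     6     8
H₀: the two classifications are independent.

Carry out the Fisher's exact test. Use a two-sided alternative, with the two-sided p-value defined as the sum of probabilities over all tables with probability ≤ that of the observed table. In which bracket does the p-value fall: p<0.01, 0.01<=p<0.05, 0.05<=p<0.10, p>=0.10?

Margins: r₁=9, r₂=14, c₁=14, c₂=9, n=23
p_obs = C(9,8)·C(14,6)/C(23,14); sum pmf over tables with pmf ≤ p_obs
p-value (two-sided) = 0.03969
→ bracket: 0.01<=p<0.05

p-value bracket: 0.01<=p<0.05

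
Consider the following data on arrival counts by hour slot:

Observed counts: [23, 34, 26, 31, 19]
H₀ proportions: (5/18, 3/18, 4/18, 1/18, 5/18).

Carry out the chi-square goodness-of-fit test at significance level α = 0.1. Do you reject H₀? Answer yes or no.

reject H₀: yes

n = 133; E_i = n·p_i = [36.94, 22.17, 29.56, 7.39, 36.94]
χ² = (23−36.94)²/36.94 + (34−22.17)²/22.17 + (26−29.56)²/29.56 + (31−7.39)²/7.39 + (19−36.94)²/36.94 = 96.1729
df = 4
p-value (upper-tail) = 0.00000
At α=0.1: p < α → reject H₀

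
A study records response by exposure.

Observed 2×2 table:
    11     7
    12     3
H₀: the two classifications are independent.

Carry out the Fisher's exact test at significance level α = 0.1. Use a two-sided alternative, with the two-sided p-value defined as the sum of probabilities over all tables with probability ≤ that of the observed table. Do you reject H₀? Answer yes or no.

Margins: r₁=18, r₂=15, c₁=23, c₂=10, n=33
p_obs = C(18,11)·C(15,12)/C(33,23); sum pmf over tables with pmf ≤ p_obs
p-value (two-sided) = 0.28280
At α=0.1: p ≥ α → fail to reject H₀

reject H₀: no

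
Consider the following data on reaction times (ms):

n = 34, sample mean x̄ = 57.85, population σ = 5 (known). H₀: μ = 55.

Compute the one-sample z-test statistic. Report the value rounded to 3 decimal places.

test statistic = 3.324

SE = σ/√n = 5/√34 = 0.8575
z = (x̄−μ₀)/SE = (57.85−55)/0.8575 = 3.3236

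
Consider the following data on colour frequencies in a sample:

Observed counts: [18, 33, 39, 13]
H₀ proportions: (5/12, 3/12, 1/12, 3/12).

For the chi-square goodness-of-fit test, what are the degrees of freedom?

df = k − 1 = 4 − 1 = 3

degrees of freedom = 3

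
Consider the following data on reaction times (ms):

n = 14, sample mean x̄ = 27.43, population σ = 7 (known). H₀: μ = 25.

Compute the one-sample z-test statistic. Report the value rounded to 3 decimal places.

test statistic = 1.299

SE = σ/√n = 7/√14 = 1.8708
z = (x̄−μ₀)/SE = (27.43−25)/1.8708 = 1.2989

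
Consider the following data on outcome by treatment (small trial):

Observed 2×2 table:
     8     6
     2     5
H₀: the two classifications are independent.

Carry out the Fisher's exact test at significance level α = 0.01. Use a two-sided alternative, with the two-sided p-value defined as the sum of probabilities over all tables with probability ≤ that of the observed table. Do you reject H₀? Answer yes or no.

reject H₀: no

Margins: r₁=14, r₂=7, c₁=10, c₂=11, n=21
p_obs = C(14,8)·C(7,2)/C(21,10); sum pmf over tables with pmf ≤ p_obs
p-value (two-sided) = 0.36146
At α=0.01: p ≥ α → fail to reject H₀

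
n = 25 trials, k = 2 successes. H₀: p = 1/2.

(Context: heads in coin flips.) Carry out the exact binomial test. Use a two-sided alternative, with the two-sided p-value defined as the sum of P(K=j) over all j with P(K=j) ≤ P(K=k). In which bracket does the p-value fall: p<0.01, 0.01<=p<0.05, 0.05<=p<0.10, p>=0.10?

p-value bracket: p<0.01

Exact binomial: n=25, k=2, p₀=1/2=0.5000
P(X=j) = C(n,j)·p₀^j·(1−p₀)^(n−j); p = Σ P(X=j) over j with P(X=j) ≤ P(X=2)
p-value (two-sided) = 0.00002
→ bracket: p<0.01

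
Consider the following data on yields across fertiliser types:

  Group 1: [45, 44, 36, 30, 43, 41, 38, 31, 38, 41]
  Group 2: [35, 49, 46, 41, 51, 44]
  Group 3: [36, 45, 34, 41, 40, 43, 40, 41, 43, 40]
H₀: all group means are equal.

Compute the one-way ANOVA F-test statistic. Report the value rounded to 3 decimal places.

Group means [38.70, 44.33, 40.30], grand mean 40.615
SSB = Σnᵢ(x̄ᵢ−x̄)² = 120.621; SSW = ΣΣ(x−x̄ᵢ)² = 503.533
MSB = 120.621/2 = 60.3103; MSW = 503.533/23 = 21.8928
F = MSB/MSW = 2.7548
df = (2, 23)

test statistic = 2.755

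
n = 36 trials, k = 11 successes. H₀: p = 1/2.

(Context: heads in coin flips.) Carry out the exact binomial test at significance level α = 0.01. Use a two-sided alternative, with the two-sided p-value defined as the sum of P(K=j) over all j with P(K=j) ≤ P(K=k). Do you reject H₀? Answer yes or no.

reject H₀: no

Exact binomial: n=36, k=11, p₀=1/2=0.5000
P(X=j) = C(n,j)·p₀^j·(1−p₀)^(n−j); p = Σ P(X=j) over j with P(X=j) ≤ P(X=11)
p-value (two-sided) = 0.02882
At α=0.01: p ≥ α → fail to reject H₀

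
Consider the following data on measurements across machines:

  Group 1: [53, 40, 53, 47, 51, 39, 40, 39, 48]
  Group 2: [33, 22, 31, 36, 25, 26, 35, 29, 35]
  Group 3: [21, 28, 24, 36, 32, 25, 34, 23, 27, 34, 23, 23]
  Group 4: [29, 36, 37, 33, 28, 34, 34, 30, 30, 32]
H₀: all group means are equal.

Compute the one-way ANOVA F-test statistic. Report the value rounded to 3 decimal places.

Group means [45.56, 30.22, 27.50, 32.30], grand mean 33.375
SSB = Σnᵢ(x̄ᵢ−x̄)² = 1850.497; SSW = ΣΣ(x−x̄ᵢ)² = 878.878
MSB = 1850.497/3 = 616.8324; MSW = 878.878/36 = 24.4133
F = MSB/MSW = 25.2663
df = (3, 36)

test statistic = 25.266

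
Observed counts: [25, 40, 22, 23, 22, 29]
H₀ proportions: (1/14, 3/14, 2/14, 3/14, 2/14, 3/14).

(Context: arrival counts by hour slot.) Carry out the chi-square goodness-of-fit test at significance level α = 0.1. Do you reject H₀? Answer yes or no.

n = 161; E_i = n·p_i = [11.50, 34.50, 23.00, 34.50, 23.00, 34.50]
χ² = (25−11.50)²/11.50 + (40−34.50)²/34.50 + (22−23.00)²/23.00 + (23−34.50)²/34.50 + (22−23.00)²/23.00 + (29−34.50)²/34.50 = 21.5217
df = 5
p-value (upper-tail) = 0.00065
At α=0.1: p < α → reject H₀

reject H₀: yes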